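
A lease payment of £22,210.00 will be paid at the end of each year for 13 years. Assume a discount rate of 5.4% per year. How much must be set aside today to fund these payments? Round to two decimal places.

This is an ordinary annuity: 13 payments of £22,210.00 at the end of each year.
Periodic rate r = 0.054 per year.
PV = PMT × [(1 − (1+r)^−n)/r] = 22,210 × [1 − (1+r)^−13] / r = £203,696.53

£203,696.53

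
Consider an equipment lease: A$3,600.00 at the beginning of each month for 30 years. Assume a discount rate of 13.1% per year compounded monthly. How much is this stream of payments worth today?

A$326,681.40

This is an annuity due: 360 payments of A$3,600.00 at the beginning of each month.
Periodic rate r = 0.131/12 per month; n is counted in months.
PV = PMT × [(1 − (1+r)^−n)/r] × (1+r) = 3,600 × [1 − (1+r)^−360] / r × (1+r) = A$326,681.40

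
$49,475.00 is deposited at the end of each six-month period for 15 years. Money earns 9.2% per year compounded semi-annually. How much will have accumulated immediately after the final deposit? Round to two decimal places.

$3,069,971.68

This is an ordinary annuity: 30 deposits of $49,475.00 at the end of each six-month period.
Periodic rate r = 0.092/2 per half-year; n is counted in half-years.
FV = PMT × [((1+r)^n − 1)/r] = 49,475 × [(1+r)^30 − 1] / r = $3,069,971.68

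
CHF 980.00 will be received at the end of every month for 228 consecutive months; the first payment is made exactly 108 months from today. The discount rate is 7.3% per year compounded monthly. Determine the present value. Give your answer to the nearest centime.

Ordinary annuity of 228 payments, first payment at period 108.
Periodic rate r = 0.073/12 per month; n is counted in months.
The ordinary-annuity PV formula values the stream one period before the first payment (period 107); discount that back 107 periods:
PV₀ = 980 × [1 − (1+r)^−228] / r × (1+r)^−107 = CHF 63,067.45

CHF 63,067.45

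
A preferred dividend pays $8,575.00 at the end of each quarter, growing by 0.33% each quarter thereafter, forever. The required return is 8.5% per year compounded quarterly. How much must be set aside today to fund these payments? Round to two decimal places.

$477,715.88

Periodic rate r = 0.085/4 per quarter.
Growing perpetuity (Gordon): PV = PMT₁ / (r − g) = 8,575 / (r − 0.0033) = $477,715.88.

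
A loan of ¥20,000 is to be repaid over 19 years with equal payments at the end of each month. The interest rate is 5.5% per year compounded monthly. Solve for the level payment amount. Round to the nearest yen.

¥142

Level ordinary annuity; solve PV = PMT × [(1 − (1+r)^−n)/r] for PMT.
Periodic rate r = 0.055/12 per month; n is counted in months.
With n = 228: PMT = 20,000 / ([(1 − (1+r)^−n)/r]) = ¥142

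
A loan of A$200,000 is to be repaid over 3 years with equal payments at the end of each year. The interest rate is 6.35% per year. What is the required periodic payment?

Level ordinary annuity; solve PV = PMT × [(1 − (1+r)^−n)/r] for PMT.
Periodic rate r = 0.0635 per year.
With n = 3: PMT = 200,000 / ([(1 − (1+r)^−n)/r]) = A$75,306.97

A$75,306.97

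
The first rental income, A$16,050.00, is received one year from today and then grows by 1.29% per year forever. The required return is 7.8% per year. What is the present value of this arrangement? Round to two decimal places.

A$246,543.78

Periodic rate r = 0.078 per year.
Growing perpetuity (Gordon): PV = PMT₁ / (r − g) = 16,050 / (r − 0.0129) = A$246,543.78.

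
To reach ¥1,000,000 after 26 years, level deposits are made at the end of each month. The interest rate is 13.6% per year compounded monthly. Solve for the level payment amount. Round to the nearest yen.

Level ordinary annuity; solve FV = PMT × [((1+r)^n − 1)/r] for PMT.
Periodic rate r = 0.136/12 per month; n is counted in months.
With n = 312: PMT = 1,000,000 / ([((1+r)^n − 1)/r]) = ¥347

¥347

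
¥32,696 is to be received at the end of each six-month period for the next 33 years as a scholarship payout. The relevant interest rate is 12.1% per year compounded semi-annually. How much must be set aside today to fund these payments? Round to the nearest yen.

This is an ordinary annuity: 66 payments of ¥32,696 at the end of each six-month period.
Periodic rate r = 0.121/2 per half-year; n is counted in half-years.
PV = PMT × [(1 − (1+r)^−n)/r] = 32,696 × [1 − (1+r)^−66] / r = ¥529,234

¥529,234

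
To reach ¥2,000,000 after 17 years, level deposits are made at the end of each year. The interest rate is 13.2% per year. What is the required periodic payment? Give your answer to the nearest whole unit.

Level ordinary annuity; solve FV = PMT × [((1+r)^n − 1)/r] for PMT.
Periodic rate r = 0.132 per year.
With n = 17: PMT = 2,000,000 / ([((1+r)^n − 1)/r]) = ¥36,516

¥36,516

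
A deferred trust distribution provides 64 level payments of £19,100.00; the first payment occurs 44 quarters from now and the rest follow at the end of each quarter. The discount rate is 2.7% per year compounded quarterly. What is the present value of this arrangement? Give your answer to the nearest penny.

£741,272.83

Ordinary annuity of 64 payments, first payment at period 44.
Periodic rate r = 0.027/4 per quarter; n is counted in quarters.
The ordinary-annuity PV formula values the stream one period before the first payment (period 43); discount that back 43 periods:
PV₀ = 19,100 × [1 − (1+r)^−64] / r × (1+r)^−43 = £741,272.83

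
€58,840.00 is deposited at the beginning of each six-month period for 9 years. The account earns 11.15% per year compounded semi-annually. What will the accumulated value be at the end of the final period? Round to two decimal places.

This is an annuity due: 18 deposits of €58,840.00 at the beginning of each six-month period.
Periodic rate r = 0.1115/2 per half-year; n is counted in half-years.
FV = PMT × [((1+r)^n − 1)/r] × (1+r) = 58,840 × [(1+r)^18 − 1] / r × (1+r) = €1,844,349.33

€1,844,349.33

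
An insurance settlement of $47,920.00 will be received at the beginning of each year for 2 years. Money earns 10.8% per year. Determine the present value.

$91,169.10

This is an annuity due: 2 payments of $47,920.00 at the beginning of each year.
Periodic rate r = 0.108 per year.
PV = PMT × [(1 − (1+r)^−n)/r] × (1+r) = 47,920 × [1 − (1+r)^−2] / r × (1+r) = $91,169.10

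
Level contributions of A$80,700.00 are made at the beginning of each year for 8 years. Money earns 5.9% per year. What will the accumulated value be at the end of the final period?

This is an annuity due: 8 deposits of A$80,700.00 at the beginning of each year.
Periodic rate r = 0.059 per year.
FV = PMT × [((1+r)^n − 1)/r] × (1+r) = 80,700 × [(1+r)^8 − 1] / r × (1+r) = A$842,820.32

A$842,820.32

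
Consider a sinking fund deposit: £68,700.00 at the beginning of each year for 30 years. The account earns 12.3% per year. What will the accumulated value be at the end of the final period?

This is an annuity due: 30 deposits of £68,700.00 at the beginning of each year.
Periodic rate r = 0.123 per year.
FV = PMT × [((1+r)^n − 1)/r] × (1+r) = 68,700 × [(1+r)^30 − 1] / r × (1+r) = £19,734,933.92

£19,734,933.92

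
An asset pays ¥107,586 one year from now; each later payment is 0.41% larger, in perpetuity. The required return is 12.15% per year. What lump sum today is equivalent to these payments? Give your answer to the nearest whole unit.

Periodic rate r = 0.1215 per year.
Growing perpetuity (Gordon): PV = PMT₁ / (r − g) = 107,586 / (r − 0.0041) = ¥916,405.

¥916,405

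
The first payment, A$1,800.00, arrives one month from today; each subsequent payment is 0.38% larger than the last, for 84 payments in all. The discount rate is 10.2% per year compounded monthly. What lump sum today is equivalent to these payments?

A$124,298.69

Periodic rate r = 0.102/12 per month; n is counted in months.
Growing ordinary annuity: PV = PMT₁ × [1 − ((1+g)/(1+r))^n] / (r − g) = 1,800 × [1 − ((1+0.0038)/(1+r))^84] / (r − 0.0038) = A$124,298.69.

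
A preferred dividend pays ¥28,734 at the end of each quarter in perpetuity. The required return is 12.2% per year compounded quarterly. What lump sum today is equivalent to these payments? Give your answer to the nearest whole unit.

Periodic rate r = 0.122/4 per quarter.
Level perpetuity: PV = PMT / r = 28,734 / (0.122/4) = ¥942,098.

¥942,098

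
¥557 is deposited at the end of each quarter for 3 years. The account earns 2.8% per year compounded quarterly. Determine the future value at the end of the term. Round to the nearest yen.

This is an ordinary annuity: 12 deposits of ¥557 at the end of each quarter.
Periodic rate r = 0.028/4 per quarter; n is counted in quarters.
FV = PMT × [((1+r)^n − 1)/r] = 557 × [(1+r)^12 − 1] / r = ¥6,947

¥6,947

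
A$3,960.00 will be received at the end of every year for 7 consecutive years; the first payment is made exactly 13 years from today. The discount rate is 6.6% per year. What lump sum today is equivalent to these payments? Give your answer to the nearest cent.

Ordinary annuity of 7 payments, first payment at period 13.
Periodic rate r = 0.066 per year.
The ordinary-annuity PV formula values the stream one period before the first payment (period 12); discount that back 12 periods:
PV₀ = 3,960 × [1 − (1+r)^−7] / r × (1+r)^−12 = A$10,051.25

A$10,051.25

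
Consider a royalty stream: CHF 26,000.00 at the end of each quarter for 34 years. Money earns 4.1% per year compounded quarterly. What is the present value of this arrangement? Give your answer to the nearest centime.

This is an ordinary annuity: 136 payments of CHF 26,000.00 at the end of each quarter.
Periodic rate r = 0.041/4 per quarter; n is counted in quarters.
PV = PMT × [(1 − (1+r)^−n)/r] = 26,000 × [1 − (1+r)^−136] / r = CHF 1,902,825.63

CHF 1,902,825.63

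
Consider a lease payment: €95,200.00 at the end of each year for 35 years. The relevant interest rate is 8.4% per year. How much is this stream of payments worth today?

This is an ordinary annuity: 35 payments of €95,200.00 at the end of each year.
Periodic rate r = 0.084 per year.
PV = PMT × [(1 − (1+r)^−n)/r] = 95,200 × [1 − (1+r)^−35] / r = €1,065,984.08

€1,065,984.08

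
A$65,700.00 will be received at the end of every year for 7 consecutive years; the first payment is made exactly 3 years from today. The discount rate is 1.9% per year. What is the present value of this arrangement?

A$411,079.64

Ordinary annuity of 7 payments, first payment at period 3.
Periodic rate r = 0.019 per year.
The ordinary-annuity PV formula values the stream one period before the first payment (period 2); discount that back 2 periods:
PV₀ = 65,700 × [1 − (1+r)^−7] / r × (1+r)^−2 = A$411,079.64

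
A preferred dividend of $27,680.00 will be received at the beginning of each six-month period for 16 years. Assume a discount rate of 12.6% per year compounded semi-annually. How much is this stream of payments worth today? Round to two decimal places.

$400,930.94

This is an annuity due: 32 payments of $27,680.00 at the beginning of each six-month period.
Periodic rate r = 0.126/2 per half-year; n is counted in half-years.
PV = PMT × [(1 − (1+r)^−n)/r] × (1+r) = 27,680 × [1 − (1+r)^−32] / r × (1+r) = $400,930.94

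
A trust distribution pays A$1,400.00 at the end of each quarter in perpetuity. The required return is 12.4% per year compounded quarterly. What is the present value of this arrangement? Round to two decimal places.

A$45,161.29

Periodic rate r = 0.124/4 per quarter.
Level perpetuity: PV = PMT / r = 1,400 / (0.124/4) = A$45,161.29.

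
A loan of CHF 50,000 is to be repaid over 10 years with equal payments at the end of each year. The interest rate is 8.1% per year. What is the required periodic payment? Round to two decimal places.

Level ordinary annuity; solve PV = PMT × [(1 − (1+r)^−n)/r] for PMT.
Periodic rate r = 0.081 per year.
With n = 10: PMT = 50,000 / ([(1 − (1+r)^−n)/r]) = CHF 7,485.12

CHF 7,485.12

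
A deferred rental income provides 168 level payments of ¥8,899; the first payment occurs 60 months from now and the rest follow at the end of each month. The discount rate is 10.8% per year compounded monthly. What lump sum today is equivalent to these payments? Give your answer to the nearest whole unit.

¥453,439

Ordinary annuity of 168 payments, first payment at period 60.
Periodic rate r = 0.108/12 per month; n is counted in months.
The ordinary-annuity PV formula values the stream one period before the first payment (period 59); discount that back 59 periods:
PV₀ = 8,899 × [1 − (1+r)^−168] / r × (1+r)^−59 = ¥453,439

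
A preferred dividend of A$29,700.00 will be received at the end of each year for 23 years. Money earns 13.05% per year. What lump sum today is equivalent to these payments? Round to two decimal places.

A$214,036.72

This is an ordinary annuity: 23 payments of A$29,700.00 at the end of each year.
Periodic rate r = 0.1305 per year.
PV = PMT × [(1 − (1+r)^−n)/r] = 29,700 × [1 − (1+r)^−23] / r = A$214,036.72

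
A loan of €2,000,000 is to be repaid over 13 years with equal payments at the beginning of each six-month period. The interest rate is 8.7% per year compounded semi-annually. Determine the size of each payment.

Level annuity due; solve PV = PMT × [(1 − (1+r)^−n)/r] × (1+r) for PMT.
Periodic rate r = 0.087/2 per half-year; n is counted in half-years.
With n = 26: PMT = 2,000,000 / ([(1 − (1+r)^−n)/r] × (1+r)) = €124,534.14

€124,534.14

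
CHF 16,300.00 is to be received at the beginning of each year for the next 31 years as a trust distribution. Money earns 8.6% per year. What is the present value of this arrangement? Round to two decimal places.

CHF 189,883.65

This is an annuity due: 31 payments of CHF 16,300.00 at the beginning of each year.
Periodic rate r = 0.086 per year.
PV = PMT × [(1 − (1+r)^−n)/r] × (1+r) = 16,300 × [1 − (1+r)^−31] / r × (1+r) = CHF 189,883.65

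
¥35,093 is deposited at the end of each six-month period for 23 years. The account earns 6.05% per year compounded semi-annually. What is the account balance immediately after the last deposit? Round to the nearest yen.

This is an ordinary annuity: 46 deposits of ¥35,093 at the end of each six-month period.
Periodic rate r = 0.0605/2 per half-year; n is counted in half-years.
FV = PMT × [((1+r)^n − 1)/r] = 35,093 × [(1+r)^46 − 1] / r = ¥3,409,265

¥3,409,265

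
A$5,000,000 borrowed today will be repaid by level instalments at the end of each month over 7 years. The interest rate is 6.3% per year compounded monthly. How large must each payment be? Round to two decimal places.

A$73,764.00

Level ordinary annuity; solve PV = PMT × [(1 − (1+r)^−n)/r] for PMT.
Periodic rate r = 0.063/12 per month; n is counted in months.
With n = 84: PMT = 5,000,000 / ([(1 − (1+r)^−n)/r]) = A$73,764.00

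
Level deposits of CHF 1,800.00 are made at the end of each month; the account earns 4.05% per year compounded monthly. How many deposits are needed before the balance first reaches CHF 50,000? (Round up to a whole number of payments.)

27 payments

Periodic rate r = 0.0405/12 per month; n is counted in months.
Ordinary annuity FV: 50,000 = 1,800 × [((1+r)^n − 1)/r].
(1+r)^n = 1 + 50,000 × r / 1,800, so n = ln(1 + 50,000·r/1,800) / ln(1+r) = 26.60.
Round up to a whole number of payments: n = 27.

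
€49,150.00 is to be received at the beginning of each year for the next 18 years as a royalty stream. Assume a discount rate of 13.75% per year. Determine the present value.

€366,605.75

This is an annuity due: 18 payments of €49,150.00 at the beginning of each year.
Periodic rate r = 0.1375 per year.
PV = PMT × [(1 − (1+r)^−n)/r] × (1+r) = 49,150 × [1 − (1+r)^−18] / r × (1+r) = €366,605.75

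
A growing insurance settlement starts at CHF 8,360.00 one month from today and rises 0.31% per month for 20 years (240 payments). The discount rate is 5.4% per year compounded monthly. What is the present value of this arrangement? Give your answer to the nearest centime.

Periodic rate r = 0.054/12 per month; n is counted in months.
Growing ordinary annuity: PV = PMT₁ × [1 − ((1+g)/(1+r))^n] / (r − g) = 8,360 × [1 − ((1+0.0031)/(1+r))^240] / (r − 0.0031) = CHF 1,698,676.63.

CHF 1,698,676.63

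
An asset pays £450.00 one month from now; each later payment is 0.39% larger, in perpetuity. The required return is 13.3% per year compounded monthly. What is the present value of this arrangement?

Periodic rate r = 0.133/12 per month.
Growing perpetuity (Gordon): PV = PMT₁ / (r − g) = 450 / (r − 0.0039) = £62,645.01.

£62,645.01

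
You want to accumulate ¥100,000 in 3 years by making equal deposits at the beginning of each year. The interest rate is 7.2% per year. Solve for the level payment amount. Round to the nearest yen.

¥28,959

Level annuity due; solve FV = PMT × [((1+r)^n − 1)/r] × (1+r) for PMT.
Periodic rate r = 0.072 per year.
With n = 3: PMT = 100,000 / ([((1+r)^n − 1)/r] × (1+r)) = ¥28,959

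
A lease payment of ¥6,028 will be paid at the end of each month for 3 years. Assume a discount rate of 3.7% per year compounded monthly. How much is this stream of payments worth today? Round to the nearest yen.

This is an ordinary annuity: 36 payments of ¥6,028 at the end of each month.
Periodic rate r = 0.037/12 per month; n is counted in months.
PV = PMT × [(1 − (1+r)^−n)/r] = 6,028 × [1 − (1+r)^−36] / r = ¥205,099

¥205,099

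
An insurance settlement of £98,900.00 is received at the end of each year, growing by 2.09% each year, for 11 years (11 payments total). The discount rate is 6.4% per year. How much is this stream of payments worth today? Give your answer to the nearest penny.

Periodic rate r = 0.064 per year.
Growing ordinary annuity: PV = PMT₁ × [1 − ((1+g)/(1+r))^n] / (r − g) = 98,900 × [1 − ((1+0.0209)/(1+r))^11] / (r − 0.0209) = £838,613.35.

£838,613.35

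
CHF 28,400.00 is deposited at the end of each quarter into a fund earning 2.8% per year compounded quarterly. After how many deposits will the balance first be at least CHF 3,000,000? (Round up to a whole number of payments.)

80 payments

Periodic rate r = 0.028/4 per quarter; n is counted in quarters.
Ordinary annuity FV: 3,000,000 = 28,400 × [((1+r)^n − 1)/r].
(1+r)^n = 1 + 3,000,000 × r / 28,400, so n = ln(1 + 3,000,000·r/28,400) / ln(1+r) = 79.36.
Round up to a whole number of payments: n = 80.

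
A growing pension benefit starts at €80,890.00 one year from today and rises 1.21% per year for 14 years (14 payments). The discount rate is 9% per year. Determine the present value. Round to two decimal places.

€670,664.99

Periodic rate r = 0.09 per year.
Growing ordinary annuity: PV = PMT₁ × [1 − ((1+g)/(1+r))^n] / (r − g) = 80,890 × [1 − ((1+0.0121)/(1+r))^14] / (r − 0.0121) = €670,664.99.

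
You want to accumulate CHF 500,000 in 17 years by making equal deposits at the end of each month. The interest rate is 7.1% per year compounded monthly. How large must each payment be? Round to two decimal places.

Level ordinary annuity; solve FV = PMT × [((1+r)^n − 1)/r] for PMT.
Periodic rate r = 0.071/12 per month; n is counted in months.
With n = 204: PMT = 500,000 / ([((1+r)^n − 1)/r]) = CHF 1,268.82

CHF 1,268.82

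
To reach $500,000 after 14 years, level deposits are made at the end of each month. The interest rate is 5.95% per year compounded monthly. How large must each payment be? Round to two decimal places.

$1,913.71

Level ordinary annuity; solve FV = PMT × [((1+r)^n − 1)/r] for PMT.
Periodic rate r = 0.0595/12 per month; n is counted in months.
With n = 168: PMT = 500,000 / ([((1+r)^n − 1)/r]) = $1,913.71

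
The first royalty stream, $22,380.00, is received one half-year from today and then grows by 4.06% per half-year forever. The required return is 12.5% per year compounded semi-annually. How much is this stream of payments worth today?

Periodic rate r = 0.125/2 per half-year.
Growing perpetuity (Gordon): PV = PMT₁ / (r − g) = 22,380 / (r − 0.0406) = $1,021,917.81.

$1,021,917.81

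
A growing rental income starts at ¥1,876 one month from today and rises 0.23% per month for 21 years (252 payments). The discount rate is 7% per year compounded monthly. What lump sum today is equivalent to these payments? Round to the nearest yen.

¥312,208

Periodic rate r = 0.07/12 per month; n is counted in months.
Growing ordinary annuity: PV = PMT₁ × [1 − ((1+g)/(1+r))^n] / (r − g) = 1,876 × [1 − ((1+0.0023)/(1+r))^252] / (r − 0.0023) = ¥312,208.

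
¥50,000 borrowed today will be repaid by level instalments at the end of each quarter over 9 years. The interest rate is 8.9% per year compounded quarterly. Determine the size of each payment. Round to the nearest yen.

¥2,033

Level ordinary annuity; solve PV = PMT × [(1 − (1+r)^−n)/r] for PMT.
Periodic rate r = 0.089/4 per quarter; n is counted in quarters.
With n = 36: PMT = 50,000 / ([(1 − (1+r)^−n)/r]) = ¥2,033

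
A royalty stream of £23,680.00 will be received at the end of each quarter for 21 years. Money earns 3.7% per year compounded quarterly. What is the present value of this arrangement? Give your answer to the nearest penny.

£1,378,743.30

This is an ordinary annuity: 84 payments of £23,680.00 at the end of each quarter.
Periodic rate r = 0.037/4 per quarter; n is counted in quarters.
PV = PMT × [(1 − (1+r)^−n)/r] = 23,680 × [1 − (1+r)^−84] / r = £1,378,743.30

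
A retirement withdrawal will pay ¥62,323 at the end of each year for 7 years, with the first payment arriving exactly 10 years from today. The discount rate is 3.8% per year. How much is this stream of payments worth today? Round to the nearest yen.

¥269,394

Ordinary annuity of 7 payments, first payment at period 10.
Periodic rate r = 0.038 per year.
The ordinary-annuity PV formula values the stream one period before the first payment (period 9); discount that back 9 periods:
PV₀ = 62,323 × [1 − (1+r)^−7] / r × (1+r)^−9 = ¥269,394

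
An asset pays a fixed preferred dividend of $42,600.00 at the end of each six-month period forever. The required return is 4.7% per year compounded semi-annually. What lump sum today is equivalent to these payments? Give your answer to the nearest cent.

Periodic rate r = 0.047/2 per half-year.
Level perpetuity: PV = PMT / r = 42,600 / (0.047/2) = $1,812,765.96.

$1,812,765.96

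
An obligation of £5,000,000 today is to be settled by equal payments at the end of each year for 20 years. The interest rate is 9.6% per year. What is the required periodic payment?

£571,345.64

Level ordinary annuity; solve PV = PMT × [(1 − (1+r)^−n)/r] for PMT.
Periodic rate r = 0.096 per year.
With n = 20: PMT = 5,000,000 / ([(1 − (1+r)^−n)/r]) = £571,345.64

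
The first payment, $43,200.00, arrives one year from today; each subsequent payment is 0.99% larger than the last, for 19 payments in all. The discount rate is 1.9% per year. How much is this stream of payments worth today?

Periodic rate r = 0.019 per year.
Growing ordinary annuity: PV = PMT₁ × [1 − ((1+g)/(1+r))^n] / (r − g) = 43,200 × [1 − ((1+0.0099)/(1+r))^19] / (r − 0.0099) = $743,917.78.

$743,917.78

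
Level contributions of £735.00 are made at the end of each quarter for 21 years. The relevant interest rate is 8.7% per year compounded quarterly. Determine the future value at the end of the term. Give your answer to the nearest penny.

£172,164.76

This is an ordinary annuity: 84 deposits of £735.00 at the end of each quarter.
Periodic rate r = 0.087/4 per quarter; n is counted in quarters.
FV = PMT × [((1+r)^n − 1)/r] = 735 × [(1+r)^84 − 1] / r = £172,164.76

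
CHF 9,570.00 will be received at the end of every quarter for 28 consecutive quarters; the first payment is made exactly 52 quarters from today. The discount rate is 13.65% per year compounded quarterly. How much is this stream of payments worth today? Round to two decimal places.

CHF 30,858.44

Ordinary annuity of 28 payments, first payment at period 52.
Periodic rate r = 0.1365/4 per quarter; n is counted in quarters.
The ordinary-annuity PV formula values the stream one period before the first payment (period 51); discount that back 51 periods:
PV₀ = 9,570 × [1 − (1+r)^−28] / r × (1+r)^−51 = CHF 30,858.44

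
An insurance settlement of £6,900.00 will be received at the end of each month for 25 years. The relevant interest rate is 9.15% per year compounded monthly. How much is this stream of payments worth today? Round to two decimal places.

£812,250.20

This is an ordinary annuity: 300 payments of £6,900.00 at the end of each month.
Periodic rate r = 0.0915/12 per month; n is counted in months.
PV = PMT × [(1 − (1+r)^−n)/r] = 6,900 × [1 − (1+r)^−300] / r = £812,250.20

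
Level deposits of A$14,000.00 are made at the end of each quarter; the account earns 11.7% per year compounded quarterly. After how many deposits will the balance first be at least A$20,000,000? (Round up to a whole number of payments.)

Periodic rate r = 0.117/4 per quarter; n is counted in quarters.
Ordinary annuity FV: 20,000,000 = 14,000 × [((1+r)^n − 1)/r].
(1+r)^n = 1 + 20,000,000 × r / 14,000, so n = ln(1 + 20,000,000·r/14,000) / ln(1+r) = 130.29.
Round up to a whole number of payments: n = 131.

131 payments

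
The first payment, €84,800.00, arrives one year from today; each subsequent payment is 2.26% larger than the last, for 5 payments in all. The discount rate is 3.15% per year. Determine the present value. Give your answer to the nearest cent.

€404,019.52

Periodic rate r = 0.0315 per year.
Growing ordinary annuity: PV = PMT₁ × [1 − ((1+g)/(1+r))^n] / (r − g) = 84,800 × [1 − ((1+0.0226)/(1+r))^5] / (r − 0.0226) = €404,019.52.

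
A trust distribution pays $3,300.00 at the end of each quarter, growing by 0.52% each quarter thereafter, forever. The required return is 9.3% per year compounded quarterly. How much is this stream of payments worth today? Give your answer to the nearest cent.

Periodic rate r = 0.093/4 per quarter.
Growing perpetuity (Gordon): PV = PMT₁ / (r − g) = 3,300 / (r − 0.0052) = $182,825.48.

$182,825.48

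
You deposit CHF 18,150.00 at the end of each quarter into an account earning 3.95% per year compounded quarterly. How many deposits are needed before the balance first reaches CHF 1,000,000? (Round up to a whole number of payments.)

45 payments

Periodic rate r = 0.0395/4 per quarter; n is counted in quarters.
Ordinary annuity FV: 1,000,000 = 18,150 × [((1+r)^n − 1)/r].
(1+r)^n = 1 + 1,000,000 × r / 18,150, so n = ln(1 + 1,000,000·r/18,150) / ln(1+r) = 44.21.
Round up to a whole number of payments: n = 45.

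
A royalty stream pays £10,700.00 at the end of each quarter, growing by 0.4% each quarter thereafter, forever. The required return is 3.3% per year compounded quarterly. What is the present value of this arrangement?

Periodic rate r = 0.033/4 per quarter.
Growing perpetuity (Gordon): PV = PMT₁ / (r − g) = 10,700 / (r − 0.004) = £2,517,647.06.

£2,517,647.06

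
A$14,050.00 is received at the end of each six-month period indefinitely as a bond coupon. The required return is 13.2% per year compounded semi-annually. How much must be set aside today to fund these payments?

Periodic rate r = 0.132/2 per half-year.
Level perpetuity: PV = PMT / r = 14,050 / (0.132/2) = A$212,878.79.

A$212,878.79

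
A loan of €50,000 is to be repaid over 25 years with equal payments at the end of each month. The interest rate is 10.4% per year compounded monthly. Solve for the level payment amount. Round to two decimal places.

Level ordinary annuity; solve PV = PMT × [(1 − (1+r)^−n)/r] for PMT.
Periodic rate r = 0.104/12 per month; n is counted in months.
With n = 300: PMT = 50,000 / ([(1 − (1+r)^−n)/r]) = €468.52

€468.52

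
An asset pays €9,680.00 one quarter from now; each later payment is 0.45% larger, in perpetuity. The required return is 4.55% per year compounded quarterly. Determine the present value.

Periodic rate r = 0.0455/4 per quarter.
Growing perpetuity (Gordon): PV = PMT₁ / (r − g) = 9,680 / (r − 0.0045) = €1,408,000.00.

€1,408,000.00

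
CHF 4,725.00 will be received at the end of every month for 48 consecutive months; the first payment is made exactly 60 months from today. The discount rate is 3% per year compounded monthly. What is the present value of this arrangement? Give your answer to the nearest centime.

CHF 184,228.58

Ordinary annuity of 48 payments, first payment at period 60.
Periodic rate r = 0.03/12 per month; n is counted in months.
The ordinary-annuity PV formula values the stream one period before the first payment (period 59); discount that back 59 periods:
PV₀ = 4,725 × [1 − (1+r)^−48] / r × (1+r)^−59 = CHF 184,228.58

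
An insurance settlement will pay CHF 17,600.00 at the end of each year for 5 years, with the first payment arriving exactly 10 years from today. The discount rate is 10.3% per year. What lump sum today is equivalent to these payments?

CHF 27,399.44

Ordinary annuity of 5 payments, first payment at period 10.
Periodic rate r = 0.103 per year.
The ordinary-annuity PV formula values the stream one period before the first payment (period 9); discount that back 9 periods:
PV₀ = 17,600 × [1 − (1+r)^−5] / r × (1+r)^−9 = CHF 27,399.44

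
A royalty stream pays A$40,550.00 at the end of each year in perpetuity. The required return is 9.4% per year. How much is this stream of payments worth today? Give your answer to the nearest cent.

Periodic rate r = 0.094 per year.
Level perpetuity: PV = PMT / r = 40,550 / (0.094) = A$431,382.98.

A$431,382.98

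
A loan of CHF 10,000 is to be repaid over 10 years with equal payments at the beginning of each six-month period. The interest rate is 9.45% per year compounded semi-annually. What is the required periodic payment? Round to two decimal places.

CHF 748.46

Level annuity due; solve PV = PMT × [(1 − (1+r)^−n)/r] × (1+r) for PMT.
Periodic rate r = 0.0945/2 per half-year; n is counted in half-years.
With n = 20: PMT = 10,000 / ([(1 − (1+r)^−n)/r] × (1+r)) = CHF 748.46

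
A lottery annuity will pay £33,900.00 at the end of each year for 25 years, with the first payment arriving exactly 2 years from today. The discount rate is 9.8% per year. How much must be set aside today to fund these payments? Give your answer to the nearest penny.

Ordinary annuity of 25 payments, first payment at period 2.
Periodic rate r = 0.098 per year.
The ordinary-annuity PV formula values the stream one period before the first payment (period 1); discount that back 1 periods:
PV₀ = 33,900 × [1 − (1+r)^−25] / r × (1+r)^−1 = £284,613.29

£284,613.29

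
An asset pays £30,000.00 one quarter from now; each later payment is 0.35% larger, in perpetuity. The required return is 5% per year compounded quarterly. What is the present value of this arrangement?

Periodic rate r = 0.05/4 per quarter.
Growing perpetuity (Gordon): PV = PMT₁ / (r − g) = 30,000 / (r − 0.0035) = £3,333,333.33.

£3,333,333.33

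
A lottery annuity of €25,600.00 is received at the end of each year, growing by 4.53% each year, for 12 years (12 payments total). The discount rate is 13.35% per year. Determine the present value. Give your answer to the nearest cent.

€180,448.89

Periodic rate r = 0.1335 per year.
Growing ordinary annuity: PV = PMT₁ × [1 − ((1+g)/(1+r))^n] / (r − g) = 25,600 × [1 − ((1+0.0453)/(1+r))^12] / (r − 0.0453) = €180,448.89.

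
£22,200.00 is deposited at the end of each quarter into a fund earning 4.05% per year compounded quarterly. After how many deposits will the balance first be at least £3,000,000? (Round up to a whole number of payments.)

Periodic rate r = 0.0405/4 per quarter; n is counted in quarters.
Ordinary annuity FV: 3,000,000 = 22,200 × [((1+r)^n − 1)/r].
(1+r)^n = 1 + 3,000,000 × r / 22,200, so n = ln(1 + 3,000,000·r/22,200) / ln(1+r) = 85.58.
Round up to a whole number of payments: n = 86.

86 payments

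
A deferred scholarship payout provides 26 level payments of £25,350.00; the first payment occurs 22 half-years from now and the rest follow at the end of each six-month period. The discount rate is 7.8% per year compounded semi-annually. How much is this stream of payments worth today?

£183,420.69

Ordinary annuity of 26 payments, first payment at period 22.
Periodic rate r = 0.078/2 per half-year; n is counted in half-years.
The ordinary-annuity PV formula values the stream one period before the first payment (period 21); discount that back 21 periods:
PV₀ = 25,350 × [1 − (1+r)^−26] / r × (1+r)^−21 = £183,420.69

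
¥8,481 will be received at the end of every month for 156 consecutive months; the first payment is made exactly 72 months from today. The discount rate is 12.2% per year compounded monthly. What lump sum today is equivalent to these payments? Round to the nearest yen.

Ordinary annuity of 156 payments, first payment at period 72.
Periodic rate r = 0.122/12 per month; n is counted in months.
The ordinary-annuity PV formula values the stream one period before the first payment (period 71); discount that back 71 periods:
PV₀ = 8,481 × [1 − (1+r)^−156] / r × (1+r)^−71 = ¥322,828

¥322,828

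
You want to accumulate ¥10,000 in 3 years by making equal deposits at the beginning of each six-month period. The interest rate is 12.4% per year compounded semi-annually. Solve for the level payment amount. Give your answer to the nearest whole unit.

¥1,343

Level annuity due; solve FV = PMT × [((1+r)^n − 1)/r] × (1+r) for PMT.
Periodic rate r = 0.124/2 per half-year; n is counted in half-years.
With n = 6: PMT = 10,000 / ([((1+r)^n − 1)/r] × (1+r)) = ¥1,343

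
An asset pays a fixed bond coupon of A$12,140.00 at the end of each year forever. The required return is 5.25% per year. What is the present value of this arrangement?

A$231,238.10

Periodic rate r = 0.0525 per year.
Level perpetuity: PV = PMT / r = 12,140 / (0.0525) = A$231,238.10.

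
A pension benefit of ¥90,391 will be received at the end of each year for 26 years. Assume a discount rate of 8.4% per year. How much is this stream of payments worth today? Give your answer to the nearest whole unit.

This is an ordinary annuity: 26 payments of ¥90,391 at the end of each year.
Periodic rate r = 0.084 per year.
PV = PMT × [(1 − (1+r)^−n)/r] = 90,391 × [1 − (1+r)^−26] / r = ¥943,928

¥943,928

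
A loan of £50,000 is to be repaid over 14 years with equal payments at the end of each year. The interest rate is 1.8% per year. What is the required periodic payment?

£4,072.19

Level ordinary annuity; solve PV = PMT × [(1 − (1+r)^−n)/r] for PMT.
Periodic rate r = 0.018 per year.
With n = 14: PMT = 50,000 / ([(1 − (1+r)^−n)/r]) = £4,072.19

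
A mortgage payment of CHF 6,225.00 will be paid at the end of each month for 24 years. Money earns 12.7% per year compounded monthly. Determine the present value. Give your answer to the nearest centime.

This is an ordinary annuity: 288 payments of CHF 6,225.00 at the end of each month.
Periodic rate r = 0.127/12 per month; n is counted in months.
PV = PMT × [(1 − (1+r)^−n)/r] = 6,225 × [1 − (1+r)^−288] / r = CHF 559,826.57

CHF 559,826.57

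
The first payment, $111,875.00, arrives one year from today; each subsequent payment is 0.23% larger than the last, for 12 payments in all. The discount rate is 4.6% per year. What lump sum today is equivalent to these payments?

Periodic rate r = 0.046 per year.
Growing ordinary annuity: PV = PMT₁ × [1 − ((1+g)/(1+r))^n] / (r − g) = 111,875 × [1 − ((1+0.0023)/(1+r))^12] / (r − 0.0023) = $1,026,002.24.

$1,026,002.24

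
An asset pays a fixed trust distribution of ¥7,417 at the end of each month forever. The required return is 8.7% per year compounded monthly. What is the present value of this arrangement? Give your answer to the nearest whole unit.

¥1,023,034

Periodic rate r = 0.087/12 per month.
Level perpetuity: PV = PMT / r = 7,417 / (0.087/12) = ¥1,023,034.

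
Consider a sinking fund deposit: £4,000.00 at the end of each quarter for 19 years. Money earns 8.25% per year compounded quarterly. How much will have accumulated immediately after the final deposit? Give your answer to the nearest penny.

£721,221.37

This is an ordinary annuity: 76 deposits of £4,000.00 at the end of each quarter.
Periodic rate r = 0.0825/4 per quarter; n is counted in quarters.
FV = PMT × [((1+r)^n − 1)/r] = 4,000 × [(1+r)^76 − 1] / r = £721,221.37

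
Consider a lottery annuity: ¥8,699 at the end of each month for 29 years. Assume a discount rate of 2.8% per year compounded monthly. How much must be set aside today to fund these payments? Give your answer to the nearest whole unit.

This is an ordinary annuity: 348 payments of ¥8,699 at the end of each month.
Periodic rate r = 0.028/12 per month; n is counted in months.
PV = PMT × [(1 − (1+r)^−n)/r] = 8,699 × [1 − (1+r)^−348] / r = ¥2,071,396

¥2,071,396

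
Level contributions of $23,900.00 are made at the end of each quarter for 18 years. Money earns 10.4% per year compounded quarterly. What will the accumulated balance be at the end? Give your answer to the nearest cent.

$4,915,684.16

This is an ordinary annuity: 72 deposits of $23,900.00 at the end of each quarter.
Periodic rate r = 0.104/4 per quarter; n is counted in quarters.
FV = PMT × [((1+r)^n − 1)/r] = 23,900 × [(1+r)^72 − 1] / r = $4,915,684.16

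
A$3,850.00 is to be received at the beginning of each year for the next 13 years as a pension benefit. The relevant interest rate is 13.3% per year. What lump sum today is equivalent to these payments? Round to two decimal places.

A$26,328.17

This is an annuity due: 13 payments of A$3,850.00 at the beginning of each year.
Periodic rate r = 0.133 per year.
PV = PMT × [(1 − (1+r)^−n)/r] × (1+r) = 3,850 × [1 − (1+r)^−13] / r × (1+r) = A$26,328.17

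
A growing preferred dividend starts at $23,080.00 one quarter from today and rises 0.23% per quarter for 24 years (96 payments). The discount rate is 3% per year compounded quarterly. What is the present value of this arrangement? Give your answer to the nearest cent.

Periodic rate r = 0.03/4 per quarter; n is counted in quarters.
Growing ordinary annuity: PV = PMT₁ × [1 − ((1+g)/(1+r))^n] / (r − g) = 23,080 × [1 − ((1+0.0023)/(1+r))^96] / (r − 0.0023) = $1,737,680.89.

$1,737,680.89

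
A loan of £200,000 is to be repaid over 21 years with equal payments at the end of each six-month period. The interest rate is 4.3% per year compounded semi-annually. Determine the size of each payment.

Level ordinary annuity; solve PV = PMT × [(1 − (1+r)^−n)/r] for PMT.
Periodic rate r = 0.043/2 per half-year; n is counted in half-years.
With n = 42: PMT = 200,000 / ([(1 − (1+r)^−n)/r]) = £7,278.88

£7,278.88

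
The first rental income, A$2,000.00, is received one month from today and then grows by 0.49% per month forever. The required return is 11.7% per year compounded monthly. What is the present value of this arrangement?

Periodic rate r = 0.117/12 per month.
Growing perpetuity (Gordon): PV = PMT₁ / (r − g) = 2,000 / (r − 0.0049) = A$412,371.13.

A$412,371.13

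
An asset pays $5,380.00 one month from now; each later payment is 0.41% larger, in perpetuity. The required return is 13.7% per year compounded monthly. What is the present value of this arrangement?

Periodic rate r = 0.137/12 per month.
Growing perpetuity (Gordon): PV = PMT₁ / (r − g) = 5,380 / (r − 0.0041) = $735,307.52.

$735,307.52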